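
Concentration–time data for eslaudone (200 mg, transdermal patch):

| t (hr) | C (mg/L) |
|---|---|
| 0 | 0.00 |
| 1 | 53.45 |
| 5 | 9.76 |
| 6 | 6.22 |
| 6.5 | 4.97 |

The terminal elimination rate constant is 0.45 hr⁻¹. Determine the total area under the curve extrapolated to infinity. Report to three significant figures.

AUC = 175 mg/L·hr

Trapezoidal AUC_0→6.5:
  [0→1]: (0.00+53.45)/2 × 1 = 26.725
  [1→5]: (53.45+9.76)/2 × 4 = 126.42
  [5→6]: (9.76+6.22)/2 × 1 = 7.99
  [6→6.5]: (6.22+4.97)/2 × 0.5 = 2.7975
  Sum = 163.9325 mg/L·hr
Extrapolated tail: C_last / k_e = 4.97 / 0.45 = 11.044
AUC_0→∞ = 163.9325 + 11.044 = 174.9765 mg/L·hr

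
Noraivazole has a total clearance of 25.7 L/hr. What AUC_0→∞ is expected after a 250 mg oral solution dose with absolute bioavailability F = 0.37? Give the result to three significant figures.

AUC_0→∞ = F × Dose / CL
        = 0.37 × 250 / 25.7 = 3.59922 mg/L·hr

AUC = 3.60 mg/L·hr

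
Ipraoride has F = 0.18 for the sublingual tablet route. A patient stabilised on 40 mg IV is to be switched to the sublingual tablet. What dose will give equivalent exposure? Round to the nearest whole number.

For equal systemic exposure: F × D_ev = D_iv
D_ev = D_iv / F = 40 / 0.18 = 222.222 mg

D_sublingual = 222 mg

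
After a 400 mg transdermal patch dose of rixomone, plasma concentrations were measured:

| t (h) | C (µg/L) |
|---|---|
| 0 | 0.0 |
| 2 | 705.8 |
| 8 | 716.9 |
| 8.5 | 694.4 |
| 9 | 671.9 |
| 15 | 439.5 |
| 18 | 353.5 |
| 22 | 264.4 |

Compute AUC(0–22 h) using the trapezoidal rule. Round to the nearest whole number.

AUC = 11428 µg/L·h

Trapezoidal AUC_0→22:
  [0→2]: (0.0+705.8)/2 × 2 = 705.8
  [2→8]: (705.8+716.9)/2 × 6 = 4268.1
  [8→8.5]: (716.9+694.4)/2 × 0.5 = 352.825
  [8.5→9]: (694.4+671.9)/2 × 0.5 = 341.575
  [9→15]: (671.9+439.5)/2 × 6 = 3334.2
  [15→18]: (439.5+353.5)/2 × 3 = 1189.5
  [18→22]: (353.5+264.4)/2 × 4 = 1235.8
  Sum = 11427.8 µg/L·h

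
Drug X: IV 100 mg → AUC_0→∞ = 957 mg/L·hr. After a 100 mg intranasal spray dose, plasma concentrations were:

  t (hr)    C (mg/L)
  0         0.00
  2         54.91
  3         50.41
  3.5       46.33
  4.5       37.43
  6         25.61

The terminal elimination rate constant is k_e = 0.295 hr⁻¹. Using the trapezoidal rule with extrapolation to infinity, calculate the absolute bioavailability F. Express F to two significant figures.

F = 0.32

Trapezoidal AUC_0→6 (intranasal spray):
  [0→2]: (0.00+54.91)/2 × 2 = 54.91
  [2→3]: (54.91+50.41)/2 × 1 = 52.66
  [3→3.5]: (50.41+46.33)/2 × 0.5 = 24.185
  [3.5→4.5]: (46.33+37.43)/2 × 1 = 41.88
  [4.5→6]: (37.43+25.61)/2 × 1.5 = 47.28
  Sum = 220.915 mg/L·hr
Tail: C_last/k_e = 25.61/0.295 = 86.814
AUC_0→∞ (intranasal spray) = 220.915 + 86.814 = 307.729 mg/L·hr
F = (AUC_ev/D_ev)/(AUC_iv/D_iv) = (307.729/100)/(957/100) = 3.07729/9.57 = 0.3216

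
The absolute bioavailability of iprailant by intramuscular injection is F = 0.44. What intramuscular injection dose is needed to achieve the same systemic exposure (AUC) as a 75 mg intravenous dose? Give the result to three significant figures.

For equal systemic exposure: F × D_ev = D_iv
D_ev = D_iv / F = 75 / 0.44 = 170.455 mg

D_intramuscular = 170 mg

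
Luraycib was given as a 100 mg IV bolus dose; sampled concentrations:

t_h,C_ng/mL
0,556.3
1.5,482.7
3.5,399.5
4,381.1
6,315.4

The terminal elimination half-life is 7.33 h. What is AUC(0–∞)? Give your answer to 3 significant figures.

Trapezoidal AUC_0→6:
  [0→1.5]: (556.3+482.7)/2 × 1.5 = 779.25
  [1.5→3.5]: (482.7+399.5)/2 × 2 = 882.2
  [3.5→4]: (399.5+381.1)/2 × 0.5 = 195.15
  [4→6]: (381.1+315.4)/2 × 2 = 696.5
  Sum = 2553.1 ng/mL·h
k_e = ln2 / t½ = 0.693147 / 7.33 = 0.0946 h^-1
Extrapolated tail: C_last / k_e = 315.4 / 0.0946 = 3334.038
AUC_0→∞ = 2553.1 + 3334.038 = 5887.138 ng/mL·h

AUC = 5890 ng/mL·h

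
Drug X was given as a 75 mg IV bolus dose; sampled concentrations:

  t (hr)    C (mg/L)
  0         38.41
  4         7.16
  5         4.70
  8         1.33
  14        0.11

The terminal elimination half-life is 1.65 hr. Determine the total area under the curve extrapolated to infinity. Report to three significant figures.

Trapezoidal AUC_0→14:
  [0→4]: (38.41+7.16)/2 × 4 = 91.14
  [4→5]: (7.16+4.70)/2 × 1 = 5.93
  [5→8]: (4.70+1.33)/2 × 3 = 9.045
  [8→14]: (1.33+0.11)/2 × 6 = 4.32
  Sum = 110.435 mg/L·hr
k_e = ln2 / t½ = 0.693147 / 1.65 = 0.4201 hr^-1
Extrapolated tail: C_last / k_e = 0.11 / 0.4201 = 0.262
AUC_0→∞ = 110.435 + 0.262 = 110.697 mg/L·hr

AUC = 111 mg/L·hr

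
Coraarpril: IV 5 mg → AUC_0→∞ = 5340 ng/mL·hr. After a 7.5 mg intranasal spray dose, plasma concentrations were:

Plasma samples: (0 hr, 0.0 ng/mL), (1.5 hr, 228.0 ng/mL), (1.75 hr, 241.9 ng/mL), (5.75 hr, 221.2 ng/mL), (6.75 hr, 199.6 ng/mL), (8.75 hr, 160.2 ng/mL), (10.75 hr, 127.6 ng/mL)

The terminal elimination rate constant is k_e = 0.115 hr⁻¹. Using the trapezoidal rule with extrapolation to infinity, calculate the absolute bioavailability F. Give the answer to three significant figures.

Trapezoidal AUC_0→10.75 (intranasal spray):
  [0→1.5]: (0.0+228.0)/2 × 1.5 = 171.0
  [1.5→1.75]: (228.0+241.9)/2 × 0.25 = 58.7375
  [1.75→5.75]: (241.9+221.2)/2 × 4 = 926.2
  [5.75→6.75]: (221.2+199.6)/2 × 1 = 210.4
  [6.75→8.75]: (199.6+160.2)/2 × 2 = 359.8
  [8.75→10.75]: (160.2+127.6)/2 × 2 = 287.8
  Sum = 2013.9375 ng/mL·hr
Tail: C_last/k_e = 127.6/0.115 = 1109.565
AUC_0→∞ (intranasal spray) = 2013.9375 + 1109.565 = 3123.5025 ng/mL·hr
F = (AUC_ev/D_ev)/(AUC_iv/D_iv) = (3123.5025/7.5)/(5340/5) = 416.467/1068 = 0.3900

F = 0.390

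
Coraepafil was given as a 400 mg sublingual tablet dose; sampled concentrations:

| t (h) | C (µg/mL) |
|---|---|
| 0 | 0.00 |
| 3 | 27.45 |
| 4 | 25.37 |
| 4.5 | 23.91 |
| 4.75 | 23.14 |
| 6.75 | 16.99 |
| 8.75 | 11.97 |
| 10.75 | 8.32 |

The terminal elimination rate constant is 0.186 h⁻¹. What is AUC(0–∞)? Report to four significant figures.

AUC = 219.9 µg/mL·h

Trapezoidal AUC_0→10.75:
  [0→3]: (0.00+27.45)/2 × 3 = 41.175
  [3→4]: (27.45+25.37)/2 × 1 = 26.41
  [4→4.5]: (25.37+23.91)/2 × 0.5 = 12.32
  [4.5→4.75]: (23.91+23.14)/2 × 0.25 = 5.88125
  [4.75→6.75]: (23.14+16.99)/2 × 2 = 40.13
  [6.75→8.75]: (16.99+11.97)/2 × 2 = 28.96
  [8.75→10.75]: (11.97+8.32)/2 × 2 = 20.29
  Sum = 175.16625 µg/mL·h
Extrapolated tail: C_last / k_e = 8.32 / 0.186 = 44.731
AUC_0→∞ = 175.16625 + 44.731 = 219.89725 µg/mL·h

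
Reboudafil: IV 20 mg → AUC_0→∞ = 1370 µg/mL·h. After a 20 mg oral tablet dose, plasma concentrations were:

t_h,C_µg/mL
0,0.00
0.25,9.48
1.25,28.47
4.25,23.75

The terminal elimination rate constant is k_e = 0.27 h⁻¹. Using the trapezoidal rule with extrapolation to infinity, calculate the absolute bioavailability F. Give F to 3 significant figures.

F = 0.136

Trapezoidal AUC_0→4.25 (oral tablet):
  [0→0.25]: (0.00+9.48)/2 × 0.25 = 1.185
  [0.25→1.25]: (9.48+28.47)/2 × 1 = 18.975
  [1.25→4.25]: (28.47+23.75)/2 × 3 = 78.33
  Sum = 98.49 µg/mL·h
Tail: C_last/k_e = 23.75/0.27 = 87.963
AUC_0→∞ (oral tablet) = 98.49 + 87.963 = 186.453 µg/mL·h
F = (AUC_ev/D_ev)/(AUC_iv/D_iv) = (186.453/20)/(1370/20) = 9.32265/68.5 = 0.1361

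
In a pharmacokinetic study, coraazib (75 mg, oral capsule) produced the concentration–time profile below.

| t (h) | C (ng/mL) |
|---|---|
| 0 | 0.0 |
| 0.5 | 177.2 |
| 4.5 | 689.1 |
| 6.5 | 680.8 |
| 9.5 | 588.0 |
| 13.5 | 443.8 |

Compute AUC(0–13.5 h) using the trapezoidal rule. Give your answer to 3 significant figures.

AUC = 7110 ng/mL·h

Trapezoidal AUC_0→13.5:
  [0→0.5]: (0.0+177.2)/2 × 0.5 = 44.3
  [0.5→4.5]: (177.2+689.1)/2 × 4 = 1732.6
  [4.5→6.5]: (689.1+680.8)/2 × 2 = 1369.9
  [6.5→9.5]: (680.8+588.0)/2 × 3 = 1903.2
  [9.5→13.5]: (588.0+443.8)/2 × 4 = 2063.6
  Sum = 7113.6 ng/mL·h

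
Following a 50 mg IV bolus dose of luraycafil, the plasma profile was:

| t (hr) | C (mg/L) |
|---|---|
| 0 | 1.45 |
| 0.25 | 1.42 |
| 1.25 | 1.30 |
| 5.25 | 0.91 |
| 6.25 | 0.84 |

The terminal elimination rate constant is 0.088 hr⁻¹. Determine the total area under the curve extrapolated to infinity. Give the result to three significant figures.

Trapezoidal AUC_0→6.25:
  [0→0.25]: (1.45+1.42)/2 × 0.25 = 0.35875
  [0.25→1.25]: (1.42+1.30)/2 × 1 = 1.36
  [1.25→5.25]: (1.30+0.91)/2 × 4 = 4.42
  [5.25→6.25]: (0.91+0.84)/2 × 1 = 0.875
  Sum = 7.01375 mg/L·hr
Extrapolated tail: C_last / k_e = 0.84 / 0.088 = 9.545
AUC_0→∞ = 7.01375 + 9.545 = 16.55875 mg/L·hr

AUC = 16.6 mg/L·hr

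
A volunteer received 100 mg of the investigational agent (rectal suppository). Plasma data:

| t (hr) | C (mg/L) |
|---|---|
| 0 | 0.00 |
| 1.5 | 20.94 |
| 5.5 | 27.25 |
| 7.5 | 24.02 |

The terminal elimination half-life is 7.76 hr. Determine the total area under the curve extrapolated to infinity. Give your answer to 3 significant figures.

Trapezoidal AUC_0→7.5:
  [0→1.5]: (0.00+20.94)/2 × 1.5 = 15.705
  [1.5→5.5]: (20.94+27.25)/2 × 4 = 96.38
  [5.5→7.5]: (27.25+24.02)/2 × 2 = 51.27
  Sum = 163.355 mg/L·hr
k_e = ln2 / t½ = 0.693147 / 7.76 = 0.0893 hr^-1
Extrapolated tail: C_last / k_e = 24.02 / 0.0893 = 268.981
AUC_0→∞ = 163.355 + 268.981 = 432.336 mg/L·hr

AUC = 432 mg/L·hr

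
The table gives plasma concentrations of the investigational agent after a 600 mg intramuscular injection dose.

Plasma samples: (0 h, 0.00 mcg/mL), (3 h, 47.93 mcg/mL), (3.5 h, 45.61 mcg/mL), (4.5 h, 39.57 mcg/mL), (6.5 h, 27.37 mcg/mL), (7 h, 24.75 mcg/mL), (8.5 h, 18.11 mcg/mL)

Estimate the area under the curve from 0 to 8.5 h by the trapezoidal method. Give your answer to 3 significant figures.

Trapezoidal AUC_0→8.5:
  [0→3]: (0.00+47.93)/2 × 3 = 71.895
  [3→3.5]: (47.93+45.61)/2 × 0.5 = 23.385
  [3.5→4.5]: (45.61+39.57)/2 × 1 = 42.59
  [4.5→6.5]: (39.57+27.37)/2 × 2 = 66.94
  [6.5→7]: (27.37+24.75)/2 × 0.5 = 13.03
  [7→8.5]: (24.75+18.11)/2 × 1.5 = 32.145
  Sum = 249.985 mcg/mL·h

AUC = 250 mcg/mL·h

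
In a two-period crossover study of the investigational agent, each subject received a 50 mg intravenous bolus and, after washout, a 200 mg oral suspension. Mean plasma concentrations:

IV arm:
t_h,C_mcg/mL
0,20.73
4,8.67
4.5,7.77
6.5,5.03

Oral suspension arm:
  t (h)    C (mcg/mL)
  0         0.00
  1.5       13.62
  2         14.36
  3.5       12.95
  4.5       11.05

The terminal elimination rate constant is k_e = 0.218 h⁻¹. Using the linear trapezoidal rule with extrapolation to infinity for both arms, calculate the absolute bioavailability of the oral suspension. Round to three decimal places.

Trapezoidal AUC_0→6.5 (IV):
  [0→4]: (20.73+8.67)/2 × 4 = 58.8
  [4→4.5]: (8.67+7.77)/2 × 0.5 = 4.11
  [4.5→6.5]: (7.77+5.03)/2 × 2 = 12.8
  Sum = 75.71 mcg/mL·h
IV tail: 5.03/0.218 = 23.073; AUC_iv,0→∞ = 75.71 + 23.073 = 98.783 mcg/mL·h
Trapezoidal AUC_0→4.5 (oral suspension):
  [0→1.5]: (0.00+13.62)/2 × 1.5 = 10.215
  [1.5→2]: (13.62+14.36)/2 × 0.5 = 6.995
  [2→3.5]: (14.36+12.95)/2 × 1.5 = 20.4825
  [3.5→4.5]: (12.95+11.05)/2 × 1 = 12.0
  Sum = 49.6925 mcg/mL·h
oral suspension tail: 11.05/0.218 = 50.688; AUC_ev,0→∞ = 49.6925 + 50.688 = 100.3805 mcg/mL·h
F = (AUC_ev/D_ev)/(AUC_iv/D_iv) = (100.3805/200)/(98.783/50) = 0.5019025/1.97566 = 0.2540

F = 0.254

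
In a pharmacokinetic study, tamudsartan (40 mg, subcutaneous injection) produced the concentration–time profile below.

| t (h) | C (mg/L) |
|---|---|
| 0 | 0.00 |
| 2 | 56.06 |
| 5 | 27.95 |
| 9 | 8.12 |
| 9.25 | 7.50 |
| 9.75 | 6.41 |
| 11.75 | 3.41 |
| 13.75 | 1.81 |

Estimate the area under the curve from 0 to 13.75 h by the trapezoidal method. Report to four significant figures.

Trapezoidal AUC_0→13.75:
  [0→2]: (0.00+56.06)/2 × 2 = 56.06
  [2→5]: (56.06+27.95)/2 × 3 = 126.015
  [5→9]: (27.95+8.12)/2 × 4 = 72.14
  [9→9.25]: (8.12+7.50)/2 × 0.25 = 1.9525
  [9.25→9.75]: (7.50+6.41)/2 × 0.5 = 3.4775
  [9.75→11.75]: (6.41+3.41)/2 × 2 = 9.82
  [11.75→13.75]: (3.41+1.81)/2 × 2 = 5.22
  Sum = 274.685 mg/L·h

AUC = 274.7 mg/L·h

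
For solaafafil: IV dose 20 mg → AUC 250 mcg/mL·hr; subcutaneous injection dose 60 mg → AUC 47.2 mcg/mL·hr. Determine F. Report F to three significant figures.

F = 0.0629

F = (AUC_ev / D_ev) / (AUC_iv / D_iv)
  = (47.2/60) / (250/20)
  = 0.786667 / 12.5 = 0.0629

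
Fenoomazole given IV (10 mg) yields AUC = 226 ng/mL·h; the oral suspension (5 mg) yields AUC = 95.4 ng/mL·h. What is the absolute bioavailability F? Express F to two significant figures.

F = 0.84

F = (AUC_ev / D_ev) / (AUC_iv / D_iv)
  = (95.4/5) / (226/10)
  = 19.08 / 22.6 = 0.8442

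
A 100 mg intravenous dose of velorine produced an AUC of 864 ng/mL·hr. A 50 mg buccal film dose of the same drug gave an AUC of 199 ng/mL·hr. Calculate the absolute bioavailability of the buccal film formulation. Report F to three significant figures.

F = (AUC_ev / D_ev) / (AUC_iv / D_iv)
  = (199/50) / (864/100)
  = 3.98 / 8.64 = 0.4606

F = 0.461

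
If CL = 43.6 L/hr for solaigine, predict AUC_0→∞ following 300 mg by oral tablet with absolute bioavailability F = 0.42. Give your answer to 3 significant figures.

AUC = 2.89 mg/L·hr

AUC_0→∞ = F × Dose / CL
        = 0.42 × 300 / 43.6 = 2.88991 mg/L·hr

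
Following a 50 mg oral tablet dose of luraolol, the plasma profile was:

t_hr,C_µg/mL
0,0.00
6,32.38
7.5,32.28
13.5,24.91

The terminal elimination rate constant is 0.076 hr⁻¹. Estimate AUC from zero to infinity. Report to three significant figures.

Trapezoidal AUC_0→13.5:
  [0→6]: (0.00+32.38)/2 × 6 = 97.14
  [6→7.5]: (32.38+32.28)/2 × 1.5 = 48.495
  [7.5→13.5]: (32.28+24.91)/2 × 6 = 171.57
  Sum = 317.205 µg/mL·hr
Extrapolated tail: C_last / k_e = 24.91 / 0.076 = 327.763
AUC_0→∞ = 317.205 + 327.763 = 644.968 µg/mL·hr

AUC = 645 µg/mL·hr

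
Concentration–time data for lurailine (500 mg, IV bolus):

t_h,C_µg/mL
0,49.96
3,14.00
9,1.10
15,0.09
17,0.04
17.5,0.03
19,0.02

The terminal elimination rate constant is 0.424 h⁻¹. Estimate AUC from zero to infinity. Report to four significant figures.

AUC = 145.0 µg/mL·h

Trapezoidal AUC_0→19:
  [0→3]: (49.96+14.00)/2 × 3 = 95.94
  [3→9]: (14.00+1.10)/2 × 6 = 45.3
  [9→15]: (1.10+0.09)/2 × 6 = 3.57
  [15→17]: (0.09+0.04)/2 × 2 = 0.13
  [17→17.5]: (0.04+0.03)/2 × 0.5 = 0.0175
  [17.5→19]: (0.03+0.02)/2 × 1.5 = 0.0375
  Sum = 144.995 µg/mL·h
Extrapolated tail: C_last / k_e = 0.02 / 0.424 = 0.047
AUC_0→∞ = 144.995 + 0.047 = 145.042 µg/mL·h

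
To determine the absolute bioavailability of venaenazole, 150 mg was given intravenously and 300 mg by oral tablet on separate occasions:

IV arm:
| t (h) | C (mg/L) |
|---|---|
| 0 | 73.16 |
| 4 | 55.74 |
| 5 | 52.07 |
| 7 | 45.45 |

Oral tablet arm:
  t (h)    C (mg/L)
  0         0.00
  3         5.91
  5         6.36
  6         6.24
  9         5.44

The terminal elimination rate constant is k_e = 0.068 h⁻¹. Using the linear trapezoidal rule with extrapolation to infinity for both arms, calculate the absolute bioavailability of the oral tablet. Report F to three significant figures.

Trapezoidal AUC_0→7 (IV):
  [0→4]: (73.16+55.74)/2 × 4 = 257.8
  [4→5]: (55.74+52.07)/2 × 1 = 53.905
  [5→7]: (52.07+45.45)/2 × 2 = 97.52
  Sum = 409.225 mg/L·h
IV tail: 45.45/0.068 = 668.382; AUC_iv,0→∞ = 409.225 + 668.382 = 1077.607 mg/L·h
Trapezoidal AUC_0→9 (oral tablet):
  [0→3]: (0.00+5.91)/2 × 3 = 8.865
  [3→5]: (5.91+6.36)/2 × 2 = 12.27
  [5→6]: (6.36+6.24)/2 × 1 = 6.3
  [6→9]: (6.24+5.44)/2 × 3 = 17.52
  Sum = 44.955 mg/L·h
oral tablet tail: 5.44/0.068 = 80.000; AUC_ev,0→∞ = 44.955 + 80.000 = 124.955 mg/L·h
F = (AUC_ev/D_ev)/(AUC_iv/D_iv) = (124.955/300)/(1077.607/150) = 0.416517/7.18405 = 0.0580

F = 0.0580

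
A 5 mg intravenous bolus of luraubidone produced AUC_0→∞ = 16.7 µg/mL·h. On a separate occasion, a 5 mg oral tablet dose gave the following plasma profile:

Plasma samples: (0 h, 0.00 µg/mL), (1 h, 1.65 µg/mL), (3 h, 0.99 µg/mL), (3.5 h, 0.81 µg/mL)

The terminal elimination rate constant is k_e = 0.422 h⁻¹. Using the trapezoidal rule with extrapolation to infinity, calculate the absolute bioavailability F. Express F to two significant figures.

F = 0.35

Trapezoidal AUC_0→3.5 (oral tablet):
  [0→1]: (0.00+1.65)/2 × 1 = 0.825
  [1→3]: (1.65+0.99)/2 × 2 = 2.64
  [3→3.5]: (0.99+0.81)/2 × 0.5 = 0.45
  Sum = 3.915 µg/mL·h
Tail: C_last/k_e = 0.81/0.422 = 1.919
AUC_0→∞ (oral tablet) = 3.915 + 1.919 = 5.834 µg/mL·h
F = (AUC_ev/D_ev)/(AUC_iv/D_iv) = (5.834/5)/(16.7/5) = 1.1668/3.34 = 0.3493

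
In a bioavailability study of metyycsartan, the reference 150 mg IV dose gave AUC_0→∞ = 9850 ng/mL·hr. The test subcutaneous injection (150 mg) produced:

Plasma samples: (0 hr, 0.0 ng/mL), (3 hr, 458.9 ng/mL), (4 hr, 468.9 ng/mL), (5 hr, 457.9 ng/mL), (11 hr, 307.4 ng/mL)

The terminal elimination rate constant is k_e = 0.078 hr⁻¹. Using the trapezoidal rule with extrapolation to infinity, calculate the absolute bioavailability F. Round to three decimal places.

F = 0.797

Trapezoidal AUC_0→11 (subcutaneous injection):
  [0→3]: (0.0+458.9)/2 × 3 = 688.35
  [3→4]: (458.9+468.9)/2 × 1 = 463.9
  [4→5]: (468.9+457.9)/2 × 1 = 463.4
  [5→11]: (457.9+307.4)/2 × 6 = 2295.9
  Sum = 3911.55 ng/mL·hr
Tail: C_last/k_e = 307.4/0.078 = 3941.026
AUC_0→∞ (subcutaneous injection) = 3911.55 + 3941.026 = 7852.576 ng/mL·hr
F = (AUC_ev/D_ev)/(AUC_iv/D_iv) = (7852.576/150)/(9850/150) = 52.3505/65.6667 = 0.7972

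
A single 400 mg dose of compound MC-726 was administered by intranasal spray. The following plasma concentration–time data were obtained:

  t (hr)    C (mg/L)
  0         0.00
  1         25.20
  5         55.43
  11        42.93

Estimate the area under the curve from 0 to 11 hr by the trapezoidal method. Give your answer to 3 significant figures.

Trapezoidal AUC_0→11:
  [0→1]: (0.00+25.20)/2 × 1 = 12.6
  [1→5]: (25.20+55.43)/2 × 4 = 161.26
  [5→11]: (55.43+42.93)/2 × 6 = 295.08
  Sum = 468.94 mg/L·hr

AUC = 469 mg/L·hr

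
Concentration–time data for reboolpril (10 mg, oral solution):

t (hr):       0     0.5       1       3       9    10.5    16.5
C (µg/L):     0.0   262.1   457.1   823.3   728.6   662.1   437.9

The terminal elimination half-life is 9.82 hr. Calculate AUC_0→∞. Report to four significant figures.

AUC = 16730 µg/L·hr

Trapezoidal AUC_0→16.5:
  [0→0.5]: (0.0+262.1)/2 × 0.5 = 65.525
  [0.5→1]: (262.1+457.1)/2 × 0.5 = 179.8
  [1→3]: (457.1+823.3)/2 × 2 = 1280.4
  [3→9]: (823.3+728.6)/2 × 6 = 4655.7
  [9→10.5]: (728.6+662.1)/2 × 1.5 = 1043.025
  [10.5→16.5]: (662.1+437.9)/2 × 6 = 3300.0
  Sum = 10524.45 µg/L·hr
k_e = ln2 / t½ = 0.693147 / 9.82 = 0.0706 hr^-1
Extrapolated tail: C_last / k_e = 437.9 / 0.0706 = 6202.550
AUC_0→∞ = 10524.45 + 6202.550 = 16727.0 µg/L·hr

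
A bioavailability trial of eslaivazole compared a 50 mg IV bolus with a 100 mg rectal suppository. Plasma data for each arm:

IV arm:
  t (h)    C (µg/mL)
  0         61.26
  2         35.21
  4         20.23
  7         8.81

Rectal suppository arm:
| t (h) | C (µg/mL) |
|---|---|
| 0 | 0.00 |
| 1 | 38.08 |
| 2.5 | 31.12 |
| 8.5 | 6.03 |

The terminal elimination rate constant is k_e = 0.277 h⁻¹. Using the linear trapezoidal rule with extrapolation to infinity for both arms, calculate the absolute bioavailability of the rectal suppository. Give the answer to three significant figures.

Trapezoidal AUC_0→7 (IV):
  [0→2]: (61.26+35.21)/2 × 2 = 96.47
  [2→4]: (35.21+20.23)/2 × 2 = 55.44
  [4→7]: (20.23+8.81)/2 × 3 = 43.56
  Sum = 195.47 µg/mL·h
IV tail: 8.81/0.277 = 31.805; AUC_iv,0→∞ = 195.47 + 31.805 = 227.275 µg/mL·h
Trapezoidal AUC_0→8.5 (rectal suppository):
  [0→1]: (0.00+38.08)/2 × 1 = 19.04
  [1→2.5]: (38.08+31.12)/2 × 1.5 = 51.9
  [2.5→8.5]: (31.12+6.03)/2 × 6 = 111.45
  Sum = 182.39 µg/mL·h
rectal suppository tail: 6.03/0.277 = 21.769; AUC_ev,0→∞ = 182.39 + 21.769 = 204.159 µg/mL·h
F = (AUC_ev/D_ev)/(AUC_iv/D_iv) = (204.159/100)/(227.275/50) = 2.04159/4.5455 = 0.4491

F = 0.449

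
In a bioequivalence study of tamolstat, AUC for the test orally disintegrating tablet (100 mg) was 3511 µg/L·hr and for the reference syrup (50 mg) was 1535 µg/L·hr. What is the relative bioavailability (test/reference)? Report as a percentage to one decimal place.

F_rel = (AUC_test/D_test) / (AUC_ref/D_ref)
      = (3511/100) / (1535/50)
      = 35.11 / 30.7 = 1.1436 = 114.36%

F_rel = 114.4%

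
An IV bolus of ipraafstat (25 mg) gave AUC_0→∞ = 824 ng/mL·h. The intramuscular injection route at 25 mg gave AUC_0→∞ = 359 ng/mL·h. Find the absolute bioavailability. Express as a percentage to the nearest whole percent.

F = 44%

F = (AUC_ev / D_ev) / (AUC_iv / D_iv)
  = (359/25) / (824/25)
  = 14.36 / 32.96 = 0.4357
  = 43.57%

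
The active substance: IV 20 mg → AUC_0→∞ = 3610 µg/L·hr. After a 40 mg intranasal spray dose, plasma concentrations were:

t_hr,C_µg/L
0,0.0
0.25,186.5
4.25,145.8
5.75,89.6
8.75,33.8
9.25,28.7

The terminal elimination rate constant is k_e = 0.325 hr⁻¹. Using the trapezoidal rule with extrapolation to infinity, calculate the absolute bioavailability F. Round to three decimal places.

Trapezoidal AUC_0→9.25 (intranasal spray):
  [0→0.25]: (0.0+186.5)/2 × 0.25 = 23.3125
  [0.25→4.25]: (186.5+145.8)/2 × 4 = 664.6
  [4.25→5.75]: (145.8+89.6)/2 × 1.5 = 176.55
  [5.75→8.75]: (89.6+33.8)/2 × 3 = 185.1
  [8.75→9.25]: (33.8+28.7)/2 × 0.5 = 15.625
  Sum = 1065.1875 µg/L·hr
Tail: C_last/k_e = 28.7/0.325 = 88.308
AUC_0→∞ (intranasal spray) = 1065.1875 + 88.308 = 1153.4955 µg/L·hr
F = (AUC_ev/D_ev)/(AUC_iv/D_iv) = (1153.4955/40)/(3610/20) = 28.8374/180.5 = 0.1598

F = 0.160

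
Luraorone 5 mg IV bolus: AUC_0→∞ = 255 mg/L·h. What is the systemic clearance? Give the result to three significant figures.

CL = Dose_iv / AUC_0→∞
   = 5 / 255 = 0.0196078 L/h

CL = 0.0196 L/h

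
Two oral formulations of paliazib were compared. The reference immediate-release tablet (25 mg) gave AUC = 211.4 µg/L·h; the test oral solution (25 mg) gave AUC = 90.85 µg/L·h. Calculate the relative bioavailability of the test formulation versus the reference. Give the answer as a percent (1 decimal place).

F_rel = (AUC_test/D_test) / (AUC_ref/D_ref)
      = (90.85/25) / (211.4/25)
      = 3.634 / 8.456 = 0.4298 = 42.98%

F_rel = 43.0%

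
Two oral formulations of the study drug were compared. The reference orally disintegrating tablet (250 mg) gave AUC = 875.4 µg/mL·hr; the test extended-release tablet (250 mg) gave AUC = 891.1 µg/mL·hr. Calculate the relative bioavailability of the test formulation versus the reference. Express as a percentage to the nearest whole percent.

F_rel = (AUC_test/D_test) / (AUC_ref/D_ref)
      = (891.1/250) / (875.4/250)
      = 3.5644 / 3.5016 = 1.0179 = 101.79%

F_rel = 102%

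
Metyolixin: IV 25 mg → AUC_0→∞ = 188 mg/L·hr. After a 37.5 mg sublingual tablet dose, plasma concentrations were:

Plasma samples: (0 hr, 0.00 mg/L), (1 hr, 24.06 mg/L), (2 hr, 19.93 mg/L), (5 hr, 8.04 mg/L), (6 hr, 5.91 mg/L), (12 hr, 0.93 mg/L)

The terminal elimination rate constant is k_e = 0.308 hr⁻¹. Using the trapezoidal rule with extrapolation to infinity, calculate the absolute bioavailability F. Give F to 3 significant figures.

Trapezoidal AUC_0→12 (sublingual tablet):
  [0→1]: (0.00+24.06)/2 × 1 = 12.03
  [1→2]: (24.06+19.93)/2 × 1 = 21.995
  [2→5]: (19.93+8.04)/2 × 3 = 41.955
  [5→6]: (8.04+5.91)/2 × 1 = 6.975
  [6→12]: (5.91+0.93)/2 × 6 = 20.52
  Sum = 103.475 mg/L·hr
Tail: C_last/k_e = 0.93/0.308 = 3.019
AUC_0→∞ (sublingual tablet) = 103.475 + 3.019 = 106.494 mg/L·hr
F = (AUC_ev/D_ev)/(AUC_iv/D_iv) = (106.494/37.5)/(188/25) = 2.83984/7.52 = 0.3776

F = 0.378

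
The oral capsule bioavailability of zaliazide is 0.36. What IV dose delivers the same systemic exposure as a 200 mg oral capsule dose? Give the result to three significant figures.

D_iv = 72.0 mg

Systemic exposure from an extravascular dose = F × D_ev, so the equivalent IV dose is F × D_ev.
D_iv = F × D_ev = 0.36 × 200 = 72 mg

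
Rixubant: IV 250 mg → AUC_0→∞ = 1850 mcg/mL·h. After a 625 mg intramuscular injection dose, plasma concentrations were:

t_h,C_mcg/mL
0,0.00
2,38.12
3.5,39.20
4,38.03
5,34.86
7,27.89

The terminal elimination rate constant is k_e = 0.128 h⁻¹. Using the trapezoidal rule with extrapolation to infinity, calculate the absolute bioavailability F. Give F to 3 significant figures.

F = 0.0935

Trapezoidal AUC_0→7 (intramuscular injection):
  [0→2]: (0.00+38.12)/2 × 2 = 38.12
  [2→3.5]: (38.12+39.20)/2 × 1.5 = 57.99
  [3.5→4]: (39.20+38.03)/2 × 0.5 = 19.3075
  [4→5]: (38.03+34.86)/2 × 1 = 36.445
  [5→7]: (34.86+27.89)/2 × 2 = 62.75
  Sum = 214.6125 mcg/mL·h
Tail: C_last/k_e = 27.89/0.128 = 217.891
AUC_0→∞ (intramuscular injection) = 214.6125 + 217.891 = 432.5035 mcg/mL·h
F = (AUC_ev/D_ev)/(AUC_iv/D_iv) = (432.5035/625)/(1850/250) = 0.6920056/7.4 = 0.0935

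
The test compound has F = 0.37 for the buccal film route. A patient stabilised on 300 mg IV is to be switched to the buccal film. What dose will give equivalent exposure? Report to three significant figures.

D_buccal = 811 mg

For equal systemic exposure: F × D_ev = D_iv
D_ev = D_iv / F = 300 / 0.37 = 810.811 mg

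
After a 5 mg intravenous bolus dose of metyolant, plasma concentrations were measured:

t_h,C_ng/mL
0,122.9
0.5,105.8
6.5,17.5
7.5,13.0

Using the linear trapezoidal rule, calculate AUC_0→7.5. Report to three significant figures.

Trapezoidal AUC_0→7.5:
  [0→0.5]: (122.9+105.8)/2 × 0.5 = 57.175
  [0.5→6.5]: (105.8+17.5)/2 × 6 = 369.9
  [6.5→7.5]: (17.5+13.0)/2 × 1 = 15.25
  Sum = 442.325 ng/mL·h

AUC = 442 ng/mL·h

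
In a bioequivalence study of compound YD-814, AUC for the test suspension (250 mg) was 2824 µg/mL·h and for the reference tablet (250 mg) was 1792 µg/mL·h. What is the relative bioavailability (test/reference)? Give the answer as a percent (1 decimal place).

F_rel = 157.6%

F_rel = (AUC_test/D_test) / (AUC_ref/D_ref)
      = (2824/250) / (1792/250)
      = 11.296 / 7.168 = 1.5759 = 157.59%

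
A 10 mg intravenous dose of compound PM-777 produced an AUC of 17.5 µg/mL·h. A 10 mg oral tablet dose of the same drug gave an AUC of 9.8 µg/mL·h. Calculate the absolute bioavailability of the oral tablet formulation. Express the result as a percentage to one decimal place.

F = (AUC_ev / D_ev) / (AUC_iv / D_iv)
  = (9.8/10) / (17.5/10)
  = 0.98 / 1.75 = 0.5600
  = 56.00%

F = 56.0%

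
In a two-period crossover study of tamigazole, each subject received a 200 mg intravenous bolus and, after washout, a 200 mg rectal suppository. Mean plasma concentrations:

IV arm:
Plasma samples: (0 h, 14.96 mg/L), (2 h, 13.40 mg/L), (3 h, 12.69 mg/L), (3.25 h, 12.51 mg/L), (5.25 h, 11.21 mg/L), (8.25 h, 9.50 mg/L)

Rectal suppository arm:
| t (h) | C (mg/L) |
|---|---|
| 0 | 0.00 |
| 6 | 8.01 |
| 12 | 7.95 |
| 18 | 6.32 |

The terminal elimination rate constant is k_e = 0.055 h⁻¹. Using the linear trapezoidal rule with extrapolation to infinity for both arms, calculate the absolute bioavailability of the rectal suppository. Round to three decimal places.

Trapezoidal AUC_0→8.25 (IV):
  [0→2]: (14.96+13.40)/2 × 2 = 28.36
  [2→3]: (13.40+12.69)/2 × 1 = 13.045
  [3→3.25]: (12.69+12.51)/2 × 0.25 = 3.15
  [3.25→5.25]: (12.51+11.21)/2 × 2 = 23.72
  [5.25→8.25]: (11.21+9.50)/2 × 3 = 31.065
  Sum = 99.34 mg/L·h
IV tail: 9.50/0.055 = 172.727; AUC_iv,0→∞ = 99.34 + 172.727 = 272.067 mg/L·h
Trapezoidal AUC_0→18 (rectal suppository):
  [0→6]: (0.00+8.01)/2 × 6 = 24.03
  [6→12]: (8.01+7.95)/2 × 6 = 47.88
  [12→18]: (7.95+6.32)/2 × 6 = 42.81
  Sum = 114.72 mg/L·h
rectal suppository tail: 6.32/0.055 = 114.909; AUC_ev,0→∞ = 114.72 + 114.909 = 229.629 mg/L·h
F = (AUC_ev/D_ev)/(AUC_iv/D_iv) = (229.629/200)/(272.067/200) = 1.148145/1.360335 = 0.8440

F = 0.844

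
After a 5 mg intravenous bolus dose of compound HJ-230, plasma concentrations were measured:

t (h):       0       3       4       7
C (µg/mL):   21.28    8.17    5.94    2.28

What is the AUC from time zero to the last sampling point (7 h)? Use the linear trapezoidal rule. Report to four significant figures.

Trapezoidal AUC_0→7:
  [0→3]: (21.28+8.17)/2 × 3 = 44.175
  [3→4]: (8.17+5.94)/2 × 1 = 7.055
  [4→7]: (5.94+2.28)/2 × 3 = 12.33
  Sum = 63.56 µg/mL·h

AUC = 63.56 µg/mL·h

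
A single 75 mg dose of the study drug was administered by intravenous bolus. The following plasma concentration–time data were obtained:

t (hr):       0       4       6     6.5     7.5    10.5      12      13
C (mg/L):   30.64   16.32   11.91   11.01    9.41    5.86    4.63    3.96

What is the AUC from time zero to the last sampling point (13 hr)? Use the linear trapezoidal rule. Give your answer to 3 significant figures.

Trapezoidal AUC_0→13:
  [0→4]: (30.64+16.32)/2 × 4 = 93.92
  [4→6]: (16.32+11.91)/2 × 2 = 28.23
  [6→6.5]: (11.91+11.01)/2 × 0.5 = 5.73
  [6.5→7.5]: (11.01+9.41)/2 × 1 = 10.21
  [7.5→10.5]: (9.41+5.86)/2 × 3 = 22.905
  [10.5→12]: (5.86+4.63)/2 × 1.5 = 7.8675
  [12→13]: (4.63+3.96)/2 × 1 = 4.295
  Sum = 173.1575 mg/L·hr

AUC = 173 mg/L·hr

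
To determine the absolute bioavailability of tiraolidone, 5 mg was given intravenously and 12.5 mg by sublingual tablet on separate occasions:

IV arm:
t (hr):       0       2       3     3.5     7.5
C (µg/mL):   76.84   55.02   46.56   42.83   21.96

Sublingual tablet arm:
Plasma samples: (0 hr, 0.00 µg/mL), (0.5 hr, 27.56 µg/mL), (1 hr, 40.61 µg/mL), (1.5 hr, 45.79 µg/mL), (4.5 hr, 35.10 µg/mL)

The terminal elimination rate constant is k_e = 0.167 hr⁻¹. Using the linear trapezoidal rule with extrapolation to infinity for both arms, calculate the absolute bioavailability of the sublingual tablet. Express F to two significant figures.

Trapezoidal AUC_0→7.5 (IV):
  [0→2]: (76.84+55.02)/2 × 2 = 131.86
  [2→3]: (55.02+46.56)/2 × 1 = 50.79
  [3→3.5]: (46.56+42.83)/2 × 0.5 = 22.3475
  [3.5→7.5]: (42.83+21.96)/2 × 4 = 129.58
  Sum = 334.5775 µg/mL·hr
IV tail: 21.96/0.167 = 131.497; AUC_iv,0→∞ = 334.5775 + 131.497 = 466.0745 µg/mL·hr
Trapezoidal AUC_0→4.5 (sublingual tablet):
  [0→0.5]: (0.00+27.56)/2 × 0.5 = 6.89
  [0.5→1]: (27.56+40.61)/2 × 0.5 = 17.0425
  [1→1.5]: (40.61+45.79)/2 × 0.5 = 21.6
  [1.5→4.5]: (45.79+35.10)/2 × 3 = 121.335
  Sum = 166.8675 µg/mL·hr
sublingual tablet tail: 35.10/0.167 = 210.180; AUC_ev,0→∞ = 166.8675 + 210.180 = 377.0475 µg/mL·hr
F = (AUC_ev/D_ev)/(AUC_iv/D_iv) = (377.0475/12.5)/(466.0745/5) = 30.1638/93.2149 = 0.3236

F = 0.32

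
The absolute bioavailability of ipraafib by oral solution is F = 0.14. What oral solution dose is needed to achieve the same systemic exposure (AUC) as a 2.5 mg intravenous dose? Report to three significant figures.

D_oral = 17.9 mg

For equal systemic exposure: F × D_ev = D_iv
D_ev = D_iv / F = 2.5 / 0.14 = 17.8571 mg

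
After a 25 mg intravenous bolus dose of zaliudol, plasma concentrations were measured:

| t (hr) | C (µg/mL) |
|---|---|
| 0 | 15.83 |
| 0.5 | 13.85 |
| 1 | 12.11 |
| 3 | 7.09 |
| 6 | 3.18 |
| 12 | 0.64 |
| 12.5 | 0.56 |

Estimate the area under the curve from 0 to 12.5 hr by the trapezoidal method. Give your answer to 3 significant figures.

Trapezoidal AUC_0→12.5:
  [0→0.5]: (15.83+13.85)/2 × 0.5 = 7.42
  [0.5→1]: (13.85+12.11)/2 × 0.5 = 6.49
  [1→3]: (12.11+7.09)/2 × 2 = 19.2
  [3→6]: (7.09+3.18)/2 × 3 = 15.405
  [6→12]: (3.18+0.64)/2 × 6 = 11.46
  [12→12.5]: (0.64+0.56)/2 × 0.5 = 0.3
  Sum = 60.275 µg/mL·hr

AUC = 60.3 µg/mL·hr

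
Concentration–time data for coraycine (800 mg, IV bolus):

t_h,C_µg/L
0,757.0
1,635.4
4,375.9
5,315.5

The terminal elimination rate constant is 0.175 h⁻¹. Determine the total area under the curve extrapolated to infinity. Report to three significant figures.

Trapezoidal AUC_0→5:
  [0→1]: (757.0+635.4)/2 × 1 = 696.2
  [1→4]: (635.4+375.9)/2 × 3 = 1516.95
  [4→5]: (375.9+315.5)/2 × 1 = 345.7
  Sum = 2558.85 µg/L·h
Extrapolated tail: C_last / k_e = 315.5 / 0.175 = 1802.857
AUC_0→∞ = 2558.85 + 1802.857 = 4361.707 µg/L·h

AUC = 4360 µg/L·h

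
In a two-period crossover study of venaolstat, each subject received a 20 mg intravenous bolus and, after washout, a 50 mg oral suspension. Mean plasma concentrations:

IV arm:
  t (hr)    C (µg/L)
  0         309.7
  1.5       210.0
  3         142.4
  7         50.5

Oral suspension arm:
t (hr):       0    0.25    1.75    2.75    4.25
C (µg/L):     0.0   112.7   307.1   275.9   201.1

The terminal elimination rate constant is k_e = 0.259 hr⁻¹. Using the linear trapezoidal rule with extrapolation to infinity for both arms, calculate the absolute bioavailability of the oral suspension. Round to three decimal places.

F = 0.568

Trapezoidal AUC_0→7 (IV):
  [0→1.5]: (309.7+210.0)/2 × 1.5 = 389.775
  [1.5→3]: (210.0+142.4)/2 × 1.5 = 264.3
  [3→7]: (142.4+50.5)/2 × 4 = 385.8
  Sum = 1039.875 µg/L·hr
IV tail: 50.5/0.259 = 194.981; AUC_iv,0→∞ = 1039.875 + 194.981 = 1234.856 µg/L·hr
Trapezoidal AUC_0→4.25 (oral suspension):
  [0→0.25]: (0.0+112.7)/2 × 0.25 = 14.0875
  [0.25→1.75]: (112.7+307.1)/2 × 1.5 = 314.85
  [1.75→2.75]: (307.1+275.9)/2 × 1 = 291.5
  [2.75→4.25]: (275.9+201.1)/2 × 1.5 = 357.75
  Sum = 978.1875 µg/L·hr
oral suspension tail: 201.1/0.259 = 776.448; AUC_ev,0→∞ = 978.1875 + 776.448 = 1754.6355 µg/L·hr
F = (AUC_ev/D_ev)/(AUC_iv/D_iv) = (1754.6355/50)/(1234.856/20) = 35.09271/61.7428 = 0.5684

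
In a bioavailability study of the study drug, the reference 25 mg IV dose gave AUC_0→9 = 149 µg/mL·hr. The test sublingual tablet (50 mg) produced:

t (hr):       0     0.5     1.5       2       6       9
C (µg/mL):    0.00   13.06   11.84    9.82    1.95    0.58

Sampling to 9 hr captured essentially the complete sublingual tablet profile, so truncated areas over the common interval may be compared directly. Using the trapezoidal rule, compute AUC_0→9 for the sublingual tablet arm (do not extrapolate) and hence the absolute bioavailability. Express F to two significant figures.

Trapezoidal AUC_0→9 (sublingual tablet):
  [0→0.5]: (0.00+13.06)/2 × 0.5 = 3.265
  [0.5→1.5]: (13.06+11.84)/2 × 1 = 12.45
  [1.5→2]: (11.84+9.82)/2 × 0.5 = 5.415
  [2→6]: (9.82+1.95)/2 × 4 = 23.54
  [6→9]: (1.95+0.58)/2 × 3 = 3.795
  Sum = 48.465 µg/mL·hr
F = (AUC_ev/D_ev)/(AUC_iv/D_iv) = (48.465/50)/(149/25) = 0.9693/5.96 = 0.1626

F = 0.16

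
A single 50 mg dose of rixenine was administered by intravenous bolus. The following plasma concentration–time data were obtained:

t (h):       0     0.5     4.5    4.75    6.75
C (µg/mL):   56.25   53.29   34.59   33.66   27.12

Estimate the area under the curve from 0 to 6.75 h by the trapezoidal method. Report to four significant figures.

AUC = 272.5 µg/mL·h

Trapezoidal AUC_0→6.75:
  [0→0.5]: (56.25+53.29)/2 × 0.5 = 27.385
  [0.5→4.5]: (53.29+34.59)/2 × 4 = 175.76
  [4.5→4.75]: (34.59+33.66)/2 × 0.25 = 8.53125
  [4.75→6.75]: (33.66+27.12)/2 × 2 = 60.78
  Sum = 272.45625 µg/mL·h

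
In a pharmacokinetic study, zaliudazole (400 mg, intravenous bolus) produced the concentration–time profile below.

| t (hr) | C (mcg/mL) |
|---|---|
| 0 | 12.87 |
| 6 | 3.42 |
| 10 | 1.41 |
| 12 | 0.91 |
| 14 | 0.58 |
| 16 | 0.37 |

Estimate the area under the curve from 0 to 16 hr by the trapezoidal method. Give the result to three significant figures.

AUC = 63.3 mcg/mL·hr

Trapezoidal AUC_0→16:
  [0→6]: (12.87+3.42)/2 × 6 = 48.87
  [6→10]: (3.42+1.41)/2 × 4 = 9.66
  [10→12]: (1.41+0.91)/2 × 2 = 2.32
  [12→14]: (0.91+0.58)/2 × 2 = 1.49
  [14→16]: (0.58+0.37)/2 × 2 = 0.95
  Sum = 63.29 mcg/mL·hr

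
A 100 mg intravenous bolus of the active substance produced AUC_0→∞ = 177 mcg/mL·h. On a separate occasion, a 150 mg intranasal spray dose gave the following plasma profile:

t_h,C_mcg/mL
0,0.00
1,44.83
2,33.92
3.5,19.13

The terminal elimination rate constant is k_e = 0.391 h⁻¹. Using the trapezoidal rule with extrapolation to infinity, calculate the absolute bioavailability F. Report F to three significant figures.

F = 0.567

Trapezoidal AUC_0→3.5 (intranasal spray):
  [0→1]: (0.00+44.83)/2 × 1 = 22.415
  [1→2]: (44.83+33.92)/2 × 1 = 39.375
  [2→3.5]: (33.92+19.13)/2 × 1.5 = 39.7875
  Sum = 101.5775 mcg/mL·h
Tail: C_last/k_e = 19.13/0.391 = 48.926
AUC_0→∞ (intranasal spray) = 101.5775 + 48.926 = 150.5035 mcg/mL·h
F = (AUC_ev/D_ev)/(AUC_iv/D_iv) = (150.5035/150)/(177/100) = 1.00336/1.77 = 0.5669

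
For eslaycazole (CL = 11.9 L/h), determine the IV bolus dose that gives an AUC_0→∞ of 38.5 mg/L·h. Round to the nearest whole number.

Dose_iv = CL × AUC_0→∞
     = 11.9 × 38.5 = 458.15 mg

Dose = 458 mg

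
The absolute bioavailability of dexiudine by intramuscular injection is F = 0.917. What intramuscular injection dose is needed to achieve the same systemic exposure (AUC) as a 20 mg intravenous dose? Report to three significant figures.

For equal systemic exposure: F × D_ev = D_iv
D_ev = D_iv / F = 20 / 0.917 = 21.8103 mg

D_intramuscular = 21.8 mg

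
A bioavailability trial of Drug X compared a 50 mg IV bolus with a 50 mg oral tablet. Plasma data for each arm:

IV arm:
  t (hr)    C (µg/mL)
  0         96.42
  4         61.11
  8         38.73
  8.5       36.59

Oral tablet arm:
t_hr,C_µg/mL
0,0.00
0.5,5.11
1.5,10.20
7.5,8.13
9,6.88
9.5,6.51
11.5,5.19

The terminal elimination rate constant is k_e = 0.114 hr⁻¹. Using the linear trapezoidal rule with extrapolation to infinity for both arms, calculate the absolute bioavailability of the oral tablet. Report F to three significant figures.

F = 0.159

Trapezoidal AUC_0→8.5 (IV):
  [0→4]: (96.42+61.11)/2 × 4 = 315.06
  [4→8]: (61.11+38.73)/2 × 4 = 199.68
  [8→8.5]: (38.73+36.59)/2 × 0.5 = 18.83
  Sum = 533.57 µg/mL·hr
IV tail: 36.59/0.114 = 320.965; AUC_iv,0→∞ = 533.57 + 320.965 = 854.535 µg/mL·hr
Trapezoidal AUC_0→11.5 (oral tablet):
  [0→0.5]: (0.00+5.11)/2 × 0.5 = 1.2775
  [0.5→1.5]: (5.11+10.20)/2 × 1 = 7.655
  [1.5→7.5]: (10.20+8.13)/2 × 6 = 54.99
  [7.5→9]: (8.13+6.88)/2 × 1.5 = 11.2575
  [9→9.5]: (6.88+6.51)/2 × 0.5 = 3.3475
  [9.5→11.5]: (6.51+5.19)/2 × 2 = 11.7
  Sum = 90.2275 µg/mL·hr
oral tablet tail: 5.19/0.114 = 45.526; AUC_ev,0→∞ = 90.2275 + 45.526 = 135.7535 µg/mL·hr
F = (AUC_ev/D_ev)/(AUC_iv/D_iv) = (135.7535/50)/(854.535/50) = 2.71507/17.0907 = 0.1589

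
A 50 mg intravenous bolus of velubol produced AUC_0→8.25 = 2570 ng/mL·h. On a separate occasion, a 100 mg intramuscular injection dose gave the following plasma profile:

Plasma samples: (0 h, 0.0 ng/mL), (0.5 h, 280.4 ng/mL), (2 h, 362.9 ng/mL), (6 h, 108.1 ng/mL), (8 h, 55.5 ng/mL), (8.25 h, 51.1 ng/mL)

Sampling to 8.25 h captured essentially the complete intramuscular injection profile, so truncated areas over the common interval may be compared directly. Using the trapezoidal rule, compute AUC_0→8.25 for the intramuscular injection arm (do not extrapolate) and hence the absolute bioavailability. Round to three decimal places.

F = 0.325

Trapezoidal AUC_0→8.25 (intramuscular injection):
  [0→0.5]: (0.0+280.4)/2 × 0.5 = 70.1
  [0.5→2]: (280.4+362.9)/2 × 1.5 = 482.475
  [2→6]: (362.9+108.1)/2 × 4 = 942.0
  [6→8]: (108.1+55.5)/2 × 2 = 163.6
  [8→8.25]: (55.5+51.1)/2 × 0.25 = 13.325
  Sum = 1671.5 ng/mL·h
F = (AUC_ev/D_ev)/(AUC_iv/D_iv) = (1671.5/100)/(2570/50) = 16.715/51.4 = 0.3252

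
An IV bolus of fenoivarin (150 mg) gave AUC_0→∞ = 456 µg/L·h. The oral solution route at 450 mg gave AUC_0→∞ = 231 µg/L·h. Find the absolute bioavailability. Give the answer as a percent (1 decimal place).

F = 16.9%

F = (AUC_ev / D_ev) / (AUC_iv / D_iv)
  = (231/450) / (456/150)
  = 0.513333 / 3.04 = 0.1689
  = 16.89%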